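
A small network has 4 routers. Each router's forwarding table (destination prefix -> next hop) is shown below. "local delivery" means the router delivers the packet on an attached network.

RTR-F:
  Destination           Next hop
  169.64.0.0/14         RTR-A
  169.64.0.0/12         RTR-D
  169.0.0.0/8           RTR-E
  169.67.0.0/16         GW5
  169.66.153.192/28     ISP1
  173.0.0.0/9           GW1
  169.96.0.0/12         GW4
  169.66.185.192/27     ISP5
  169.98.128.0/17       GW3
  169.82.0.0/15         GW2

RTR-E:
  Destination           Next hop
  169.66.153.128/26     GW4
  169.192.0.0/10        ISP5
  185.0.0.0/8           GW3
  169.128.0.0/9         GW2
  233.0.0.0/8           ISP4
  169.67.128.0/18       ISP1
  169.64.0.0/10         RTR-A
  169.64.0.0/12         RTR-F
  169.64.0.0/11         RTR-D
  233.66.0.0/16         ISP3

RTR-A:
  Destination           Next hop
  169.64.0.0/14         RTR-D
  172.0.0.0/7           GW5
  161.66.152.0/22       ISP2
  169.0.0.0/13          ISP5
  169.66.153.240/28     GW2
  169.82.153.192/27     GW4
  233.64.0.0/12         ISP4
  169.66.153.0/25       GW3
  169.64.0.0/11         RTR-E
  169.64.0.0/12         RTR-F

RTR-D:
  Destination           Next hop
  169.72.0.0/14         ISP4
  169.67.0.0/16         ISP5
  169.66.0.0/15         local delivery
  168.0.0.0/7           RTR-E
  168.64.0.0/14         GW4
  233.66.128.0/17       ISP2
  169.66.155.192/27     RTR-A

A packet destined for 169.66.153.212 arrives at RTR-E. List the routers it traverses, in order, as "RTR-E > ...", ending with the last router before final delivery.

RTR-E > RTR-F > RTR-A > RTR-D

At RTR-E: longest match for 169.66.153.212 is 169.64.0.0/12 -> RTR-F
At RTR-F: longest match for 169.66.153.212 is 169.64.0.0/14 -> RTR-A
At RTR-A: longest match for 169.66.153.212 is 169.64.0.0/14 -> RTR-D
At RTR-D: longest match for 169.66.153.212 is 169.66.0.0/15 -> local delivery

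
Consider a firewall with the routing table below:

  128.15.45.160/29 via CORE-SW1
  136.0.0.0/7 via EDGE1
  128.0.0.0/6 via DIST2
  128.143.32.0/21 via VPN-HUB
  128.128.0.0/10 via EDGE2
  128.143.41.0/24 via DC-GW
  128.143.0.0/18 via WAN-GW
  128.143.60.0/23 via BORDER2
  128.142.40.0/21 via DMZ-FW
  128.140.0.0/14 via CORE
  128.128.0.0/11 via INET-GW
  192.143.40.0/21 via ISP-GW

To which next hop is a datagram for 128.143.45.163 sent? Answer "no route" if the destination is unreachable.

Routes whose prefix contains 128.143.45.163:
  128.0.0.0/6 (128.0.0.0 - 131.255.255.255) -> DIST2
  128.128.0.0/10 (128.128.0.0 - 128.191.255.255) -> EDGE2
  128.128.0.0/11 (128.128.0.0 - 128.159.255.255) -> INET-GW
  128.140.0.0/14 (128.140.0.0 - 128.143.255.255) -> CORE
  128.143.0.0/18 (128.143.0.0 - 128.143.63.255) -> WAN-GW
More-specific entries that do NOT match:
  128.15.45.160/29 (128.15.45.160 - 128.15.45.167) does not contain 128.143.45.163
  128.143.41.0/24 (128.143.41.0 - 128.143.41.255) does not contain 128.143.45.163
  128.143.60.0/23 (128.143.60.0 - 128.143.61.255) does not contain 128.143.45.163
  128.143.32.0/21 (128.143.32.0 - 128.143.39.255) does not contain 128.143.45.163
  128.142.40.0/21 (128.142.40.0 - 128.142.47.255) does not contain 128.143.45.163
  192.143.40.0/21 (192.143.40.0 - 192.143.47.255) does not contain 128.143.45.163
Longest matching prefix is /18 -> next hop WAN-GW.

WAN-GW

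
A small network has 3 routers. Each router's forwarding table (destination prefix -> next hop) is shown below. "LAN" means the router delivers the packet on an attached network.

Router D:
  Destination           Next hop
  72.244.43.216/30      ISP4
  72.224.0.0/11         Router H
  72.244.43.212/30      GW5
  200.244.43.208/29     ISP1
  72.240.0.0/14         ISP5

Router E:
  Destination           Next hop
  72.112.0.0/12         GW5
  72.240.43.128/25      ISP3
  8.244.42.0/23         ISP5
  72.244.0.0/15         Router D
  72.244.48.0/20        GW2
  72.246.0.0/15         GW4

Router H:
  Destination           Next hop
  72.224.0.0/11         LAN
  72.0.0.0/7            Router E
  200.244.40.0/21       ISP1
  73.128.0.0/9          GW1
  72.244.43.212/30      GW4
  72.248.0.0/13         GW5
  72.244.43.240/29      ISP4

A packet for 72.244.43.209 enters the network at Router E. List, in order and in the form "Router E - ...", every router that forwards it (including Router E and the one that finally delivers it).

At Router E: longest match for 72.244.43.209 is 72.244.0.0/15 -> Router D
At Router D: longest match for 72.244.43.209 is 72.224.0.0/11 -> Router H
At Router H: longest match for 72.244.43.209 is 72.224.0.0/11 -> LAN

Router E - Router D - Router H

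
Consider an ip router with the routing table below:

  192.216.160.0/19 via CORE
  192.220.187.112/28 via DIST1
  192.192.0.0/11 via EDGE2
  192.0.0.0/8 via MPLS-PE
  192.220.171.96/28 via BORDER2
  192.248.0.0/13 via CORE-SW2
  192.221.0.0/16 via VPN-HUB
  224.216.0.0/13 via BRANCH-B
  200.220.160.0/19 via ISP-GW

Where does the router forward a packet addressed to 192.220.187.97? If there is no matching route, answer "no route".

EDGE2

Routes whose prefix contains 192.220.187.97:
  192.0.0.0/8 (192.0.0.0 - 192.255.255.255) -> MPLS-PE
  192.192.0.0/11 (192.192.0.0 - 192.223.255.255) -> EDGE2
More-specific entries that do NOT match:
  192.220.187.112/28 (192.220.187.112 - 192.220.187.127) does not contain 192.220.187.97
  192.220.171.96/28 (192.220.171.96 - 192.220.171.111) does not contain 192.220.187.97
  192.216.160.0/19 (192.216.160.0 - 192.216.191.255) does not contain 192.220.187.97
  200.220.160.0/19 (200.220.160.0 - 200.220.191.255) does not contain 192.220.187.97
  192.221.0.0/16 (192.221.0.0 - 192.221.255.255) does not contain 192.220.187.97
  192.248.0.0/13 (192.248.0.0 - 192.255.255.255) does not contain 192.220.187.97
  224.216.0.0/13 (224.216.0.0 - 224.223.255.255) does not contain 192.220.187.97
Longest matching prefix is /11 -> next hop EDGE2.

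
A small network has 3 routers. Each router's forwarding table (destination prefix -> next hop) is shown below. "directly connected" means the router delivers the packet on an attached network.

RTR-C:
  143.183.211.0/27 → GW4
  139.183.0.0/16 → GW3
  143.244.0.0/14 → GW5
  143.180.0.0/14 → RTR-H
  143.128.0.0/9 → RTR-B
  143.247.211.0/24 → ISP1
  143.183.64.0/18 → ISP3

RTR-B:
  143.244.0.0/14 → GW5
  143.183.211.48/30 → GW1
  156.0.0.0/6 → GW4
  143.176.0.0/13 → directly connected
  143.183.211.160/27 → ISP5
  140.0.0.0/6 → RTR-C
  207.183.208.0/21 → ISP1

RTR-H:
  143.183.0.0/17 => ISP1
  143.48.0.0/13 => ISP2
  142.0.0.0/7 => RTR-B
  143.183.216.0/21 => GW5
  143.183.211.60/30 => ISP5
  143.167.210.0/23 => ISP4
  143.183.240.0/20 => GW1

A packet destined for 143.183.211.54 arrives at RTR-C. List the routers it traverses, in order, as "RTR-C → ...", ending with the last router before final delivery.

At RTR-C: longest match for 143.183.211.54 is 143.180.0.0/14 -> RTR-H
At RTR-H: longest match for 143.183.211.54 is 142.0.0.0/7 -> RTR-B
At RTR-B: longest match for 143.183.211.54 is 143.176.0.0/13 -> directly connected

RTR-C → RTR-H → RTR-B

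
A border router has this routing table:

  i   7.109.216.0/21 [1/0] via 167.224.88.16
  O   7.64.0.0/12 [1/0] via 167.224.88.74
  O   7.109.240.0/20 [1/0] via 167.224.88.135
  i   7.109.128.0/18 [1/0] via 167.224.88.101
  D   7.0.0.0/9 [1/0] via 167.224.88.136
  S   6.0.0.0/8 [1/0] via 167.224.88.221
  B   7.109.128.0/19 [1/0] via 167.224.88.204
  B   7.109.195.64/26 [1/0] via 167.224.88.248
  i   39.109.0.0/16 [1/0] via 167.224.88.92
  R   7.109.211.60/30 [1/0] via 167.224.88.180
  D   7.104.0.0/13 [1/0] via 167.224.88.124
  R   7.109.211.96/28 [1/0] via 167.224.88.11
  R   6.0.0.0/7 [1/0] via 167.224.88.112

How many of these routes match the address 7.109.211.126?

Prefixes containing 7.109.211.126:
  6.0.0.0/7 (6.0.0.0 - 7.255.255.255)
  7.0.0.0/9 (7.0.0.0 - 7.127.255.255)
  7.104.0.0/13 (7.104.0.0 - 7.111.255.255)
Total matching entries: 3.

3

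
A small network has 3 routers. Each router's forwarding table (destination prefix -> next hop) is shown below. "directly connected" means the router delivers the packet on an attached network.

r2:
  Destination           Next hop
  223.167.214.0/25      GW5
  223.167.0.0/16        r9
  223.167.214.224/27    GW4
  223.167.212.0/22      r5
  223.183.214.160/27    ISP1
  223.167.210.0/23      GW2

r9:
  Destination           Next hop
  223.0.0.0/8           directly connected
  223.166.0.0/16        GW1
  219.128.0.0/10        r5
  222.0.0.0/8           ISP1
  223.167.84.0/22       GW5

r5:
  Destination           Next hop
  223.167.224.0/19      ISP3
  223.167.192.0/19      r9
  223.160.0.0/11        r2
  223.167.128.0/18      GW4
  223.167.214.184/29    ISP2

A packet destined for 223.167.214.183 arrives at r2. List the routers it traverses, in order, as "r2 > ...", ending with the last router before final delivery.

r2 > r5 > r9

At r2: longest match for 223.167.214.183 is 223.167.212.0/22 -> r5
At r5: longest match for 223.167.214.183 is 223.167.192.0/19 -> r9
At r9: longest match for 223.167.214.183 is 223.0.0.0/8 -> directly connected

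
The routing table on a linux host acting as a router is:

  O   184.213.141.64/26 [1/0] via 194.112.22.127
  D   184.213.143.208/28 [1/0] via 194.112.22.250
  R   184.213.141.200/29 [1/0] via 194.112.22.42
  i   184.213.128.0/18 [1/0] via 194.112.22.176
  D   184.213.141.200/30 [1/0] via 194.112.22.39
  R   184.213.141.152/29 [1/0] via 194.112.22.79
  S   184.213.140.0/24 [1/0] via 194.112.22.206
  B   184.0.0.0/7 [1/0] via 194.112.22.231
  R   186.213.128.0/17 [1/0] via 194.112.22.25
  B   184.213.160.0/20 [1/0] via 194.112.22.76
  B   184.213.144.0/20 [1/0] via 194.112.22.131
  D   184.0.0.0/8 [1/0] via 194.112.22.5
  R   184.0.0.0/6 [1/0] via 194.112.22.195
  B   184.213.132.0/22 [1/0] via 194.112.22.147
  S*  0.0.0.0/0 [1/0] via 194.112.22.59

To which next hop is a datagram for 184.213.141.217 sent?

194.112.22.176

Routes whose prefix contains 184.213.141.217:
  0.0.0.0/0 (default, matches everything) -> 194.112.22.59
  184.0.0.0/6 (184.0.0.0 - 187.255.255.255) -> 194.112.22.195
  184.0.0.0/7 (184.0.0.0 - 185.255.255.255) -> 194.112.22.231
  184.0.0.0/8 (184.0.0.0 - 184.255.255.255) -> 194.112.22.5
  184.213.128.0/18 (184.213.128.0 - 184.213.191.255) -> 194.112.22.176
More-specific entries that do NOT match:
  184.213.141.200/30 (184.213.141.200 - 184.213.141.203) does not contain 184.213.141.217
  184.213.141.200/29 (184.213.141.200 - 184.213.141.207) does not contain 184.213.141.217
  184.213.141.152/29 (184.213.141.152 - 184.213.141.159) does not contain 184.213.141.217
  184.213.143.208/28 (184.213.143.208 - 184.213.143.223) does not contain 184.213.141.217
  184.213.141.64/26 (184.213.141.64 - 184.213.141.127) does not contain 184.213.141.217
  184.213.140.0/24 (184.213.140.0 - 184.213.140.255) does not contain 184.213.141.217
  184.213.132.0/22 (184.213.132.0 - 184.213.135.255) does not contain 184.213.141.217
  184.213.160.0/20 (184.213.160.0 - 184.213.175.255) does not contain 184.213.141.217
  184.213.144.0/20 (184.213.144.0 - 184.213.159.255) does not contain 184.213.141.217
Longest matching prefix is /18 -> next hop 194.112.22.176.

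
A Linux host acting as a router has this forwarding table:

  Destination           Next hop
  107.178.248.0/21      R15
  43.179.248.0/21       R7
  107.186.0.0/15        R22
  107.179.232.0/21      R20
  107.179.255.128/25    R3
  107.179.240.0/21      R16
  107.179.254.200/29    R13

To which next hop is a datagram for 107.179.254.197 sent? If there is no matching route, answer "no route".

no route

No entry's prefix contains 107.179.254.197; there is no default route.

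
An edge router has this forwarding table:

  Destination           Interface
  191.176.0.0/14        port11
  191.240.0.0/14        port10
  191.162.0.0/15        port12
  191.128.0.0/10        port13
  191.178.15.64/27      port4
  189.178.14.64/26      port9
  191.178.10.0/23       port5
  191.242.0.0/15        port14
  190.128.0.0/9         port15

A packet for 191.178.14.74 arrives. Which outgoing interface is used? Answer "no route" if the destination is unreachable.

port11

Routes whose prefix contains 191.178.14.74:
  191.128.0.0/10 (191.128.0.0 - 191.191.255.255) -> port13
  191.176.0.0/14 (191.176.0.0 - 191.179.255.255) -> port11
More-specific entries that do NOT match:
  191.178.15.64/27 (191.178.15.64 - 191.178.15.95) does not contain 191.178.14.74
  189.178.14.64/26 (189.178.14.64 - 189.178.14.127) does not contain 191.178.14.74
  191.178.10.0/23 (191.178.10.0 - 191.178.11.255) does not contain 191.178.14.74
  191.162.0.0/15 (191.162.0.0 - 191.163.255.255) does not contain 191.178.14.74
  191.242.0.0/15 (191.242.0.0 - 191.243.255.255) does not contain 191.178.14.74
Longest matching prefix is /14 -> interface port11.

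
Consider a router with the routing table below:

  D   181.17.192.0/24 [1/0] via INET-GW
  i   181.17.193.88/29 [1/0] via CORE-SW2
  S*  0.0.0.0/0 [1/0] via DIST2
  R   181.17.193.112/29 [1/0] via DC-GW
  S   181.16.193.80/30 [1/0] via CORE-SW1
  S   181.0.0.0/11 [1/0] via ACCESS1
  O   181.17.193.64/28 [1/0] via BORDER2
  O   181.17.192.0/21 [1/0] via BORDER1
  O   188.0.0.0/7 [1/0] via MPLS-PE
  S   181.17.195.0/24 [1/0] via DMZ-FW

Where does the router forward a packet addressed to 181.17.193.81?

BORDER1

Routes whose prefix contains 181.17.193.81:
  0.0.0.0/0 (default, matches everything) -> DIST2
  181.0.0.0/11 (181.0.0.0 - 181.31.255.255) -> ACCESS1
  181.17.192.0/21 (181.17.192.0 - 181.17.199.255) -> BORDER1
More-specific entries that do NOT match:
  181.16.193.80/30 (181.16.193.80 - 181.16.193.83) does not contain 181.17.193.81
  181.17.193.88/29 (181.17.193.88 - 181.17.193.95) does not contain 181.17.193.81
  181.17.193.112/29 (181.17.193.112 - 181.17.193.119) does not contain 181.17.193.81
  181.17.193.64/28 (181.17.193.64 - 181.17.193.79) does not contain 181.17.193.81
  181.17.192.0/24 (181.17.192.0 - 181.17.192.255) does not contain 181.17.193.81
  181.17.195.0/24 (181.17.195.0 - 181.17.195.255) does not contain 181.17.193.81
Longest matching prefix is /21 -> next hop BORDER1.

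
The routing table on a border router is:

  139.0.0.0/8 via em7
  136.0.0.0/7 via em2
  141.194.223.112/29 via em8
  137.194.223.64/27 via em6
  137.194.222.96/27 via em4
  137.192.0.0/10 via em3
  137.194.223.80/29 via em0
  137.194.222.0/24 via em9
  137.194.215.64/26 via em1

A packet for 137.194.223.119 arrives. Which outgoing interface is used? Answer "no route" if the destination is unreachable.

em3

Routes whose prefix contains 137.194.223.119:
  136.0.0.0/7 (136.0.0.0 - 137.255.255.255) -> em2
  137.192.0.0/10 (137.192.0.0 - 137.255.255.255) -> em3
More-specific entries that do NOT match:
  141.194.223.112/29 (141.194.223.112 - 141.194.223.119) does not contain 137.194.223.119
  137.194.223.80/29 (137.194.223.80 - 137.194.223.87) does not contain 137.194.223.119
  137.194.223.64/27 (137.194.223.64 - 137.194.223.95) does not contain 137.194.223.119
  137.194.222.96/27 (137.194.222.96 - 137.194.222.127) does not contain 137.194.223.119
  137.194.215.64/26 (137.194.215.64 - 137.194.215.127) does not contain 137.194.223.119
  137.194.222.0/24 (137.194.222.0 - 137.194.222.255) does not contain 137.194.223.119
Longest matching prefix is /10 -> interface em3.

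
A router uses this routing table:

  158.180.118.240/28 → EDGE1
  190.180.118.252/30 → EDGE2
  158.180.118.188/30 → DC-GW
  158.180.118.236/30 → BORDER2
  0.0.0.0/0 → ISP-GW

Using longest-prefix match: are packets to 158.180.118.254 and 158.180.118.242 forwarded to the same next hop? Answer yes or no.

yes

158.180.118.254: longest match 158.180.118.240/28 -> EDGE1
158.180.118.242: longest match 158.180.118.240/28 -> EDGE1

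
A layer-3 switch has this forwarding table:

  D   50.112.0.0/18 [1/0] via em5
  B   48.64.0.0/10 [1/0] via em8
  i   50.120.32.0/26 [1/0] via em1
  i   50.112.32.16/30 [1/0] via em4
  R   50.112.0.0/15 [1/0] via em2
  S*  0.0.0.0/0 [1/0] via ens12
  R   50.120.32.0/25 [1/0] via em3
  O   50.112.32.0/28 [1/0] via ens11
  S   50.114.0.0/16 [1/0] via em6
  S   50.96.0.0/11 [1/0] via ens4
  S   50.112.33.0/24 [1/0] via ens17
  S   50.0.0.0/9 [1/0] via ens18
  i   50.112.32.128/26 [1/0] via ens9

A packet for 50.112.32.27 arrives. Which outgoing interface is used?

Routes whose prefix contains 50.112.32.27:
  0.0.0.0/0 (default, matches everything) -> ens12
  50.0.0.0/9 (50.0.0.0 - 50.127.255.255) -> ens18
  50.96.0.0/11 (50.96.0.0 - 50.127.255.255) -> ens4
  50.112.0.0/15 (50.112.0.0 - 50.113.255.255) -> em2
  50.112.0.0/18 (50.112.0.0 - 50.112.63.255) -> em5
More-specific entries that do NOT match:
  50.112.32.16/30 (50.112.32.16 - 50.112.32.19) does not contain 50.112.32.27
  50.112.32.0/28 (50.112.32.0 - 50.112.32.15) does not contain 50.112.32.27
  50.120.32.0/26 (50.120.32.0 - 50.120.32.63) does not contain 50.112.32.27
  50.112.32.128/26 (50.112.32.128 - 50.112.32.191) does not contain 50.112.32.27
  50.120.32.0/25 (50.120.32.0 - 50.120.32.127) does not contain 50.112.32.27
  50.112.33.0/24 (50.112.33.0 - 50.112.33.255) does not contain 50.112.32.27
Longest matching prefix is /18 -> interface em5.

em5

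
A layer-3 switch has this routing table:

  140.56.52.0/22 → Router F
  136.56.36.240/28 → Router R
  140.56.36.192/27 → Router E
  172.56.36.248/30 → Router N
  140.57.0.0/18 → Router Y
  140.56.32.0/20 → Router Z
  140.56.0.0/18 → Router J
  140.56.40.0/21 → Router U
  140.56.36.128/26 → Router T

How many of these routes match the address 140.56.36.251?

Prefixes containing 140.56.36.251:
  140.56.0.0/18 (140.56.0.0 - 140.56.63.255)
  140.56.32.0/20 (140.56.32.0 - 140.56.47.255)
Total matching entries: 2.

2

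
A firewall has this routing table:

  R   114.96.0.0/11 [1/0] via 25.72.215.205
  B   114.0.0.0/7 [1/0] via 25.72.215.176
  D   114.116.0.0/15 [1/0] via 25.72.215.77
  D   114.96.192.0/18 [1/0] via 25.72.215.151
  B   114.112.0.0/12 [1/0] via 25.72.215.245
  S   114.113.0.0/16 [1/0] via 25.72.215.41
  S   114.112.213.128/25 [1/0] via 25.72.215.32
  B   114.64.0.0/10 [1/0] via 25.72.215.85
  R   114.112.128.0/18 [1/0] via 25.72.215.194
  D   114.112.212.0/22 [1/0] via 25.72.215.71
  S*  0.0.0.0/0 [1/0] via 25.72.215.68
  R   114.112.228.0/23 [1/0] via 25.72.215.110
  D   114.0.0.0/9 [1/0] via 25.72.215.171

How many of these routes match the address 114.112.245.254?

6

Prefixes containing 114.112.245.254:
  0.0.0.0/0 (default, matches everything)
  114.0.0.0/7 (114.0.0.0 - 115.255.255.255)
  114.0.0.0/9 (114.0.0.0 - 114.127.255.255)
  114.64.0.0/10 (114.64.0.0 - 114.127.255.255)
  114.96.0.0/11 (114.96.0.0 - 114.127.255.255)
  114.112.0.0/12 (114.112.0.0 - 114.127.255.255)
Total matching entries: 6.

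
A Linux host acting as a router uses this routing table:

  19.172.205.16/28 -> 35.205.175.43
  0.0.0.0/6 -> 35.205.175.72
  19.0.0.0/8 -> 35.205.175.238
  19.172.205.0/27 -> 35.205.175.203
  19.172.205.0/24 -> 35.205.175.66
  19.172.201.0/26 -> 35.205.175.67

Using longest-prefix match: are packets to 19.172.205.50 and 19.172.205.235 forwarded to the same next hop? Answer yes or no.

yes

19.172.205.50: longest match 19.172.205.0/24 -> 35.205.175.66
19.172.205.235: longest match 19.172.205.0/24 -> 35.205.175.66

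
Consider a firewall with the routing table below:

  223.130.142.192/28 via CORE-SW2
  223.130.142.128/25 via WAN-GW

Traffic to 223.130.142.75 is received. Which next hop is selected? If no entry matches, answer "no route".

No entry's prefix contains 223.130.142.75; there is no default route.

no route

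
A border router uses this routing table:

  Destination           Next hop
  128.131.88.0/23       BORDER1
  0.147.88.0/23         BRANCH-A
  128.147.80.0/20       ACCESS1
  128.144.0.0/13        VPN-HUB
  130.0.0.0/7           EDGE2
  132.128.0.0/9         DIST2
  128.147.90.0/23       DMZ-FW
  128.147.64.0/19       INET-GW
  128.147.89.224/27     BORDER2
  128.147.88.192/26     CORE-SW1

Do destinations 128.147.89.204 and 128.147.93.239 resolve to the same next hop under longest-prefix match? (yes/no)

yes

128.147.89.204: longest match 128.147.80.0/20 -> ACCESS1
128.147.93.239: longest match 128.147.80.0/20 -> ACCESS1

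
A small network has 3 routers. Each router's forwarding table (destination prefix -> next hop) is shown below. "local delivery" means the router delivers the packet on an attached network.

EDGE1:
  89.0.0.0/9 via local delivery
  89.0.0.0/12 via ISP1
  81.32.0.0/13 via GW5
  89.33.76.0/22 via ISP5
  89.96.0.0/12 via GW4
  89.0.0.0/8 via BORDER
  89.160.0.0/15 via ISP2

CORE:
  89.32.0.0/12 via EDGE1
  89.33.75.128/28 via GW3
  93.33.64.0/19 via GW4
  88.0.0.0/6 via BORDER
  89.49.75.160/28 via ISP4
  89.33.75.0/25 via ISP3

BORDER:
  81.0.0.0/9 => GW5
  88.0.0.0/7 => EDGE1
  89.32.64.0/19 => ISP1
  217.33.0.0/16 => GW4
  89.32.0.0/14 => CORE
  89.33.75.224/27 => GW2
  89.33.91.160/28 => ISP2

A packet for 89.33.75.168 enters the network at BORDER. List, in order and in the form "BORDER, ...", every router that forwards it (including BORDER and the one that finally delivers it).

BORDER, CORE, EDGE1

At BORDER: longest match for 89.33.75.168 is 89.32.0.0/14 -> CORE
At CORE: longest match for 89.33.75.168 is 89.32.0.0/12 -> EDGE1
At EDGE1: longest match for 89.33.75.168 is 89.0.0.0/9 -> local delivery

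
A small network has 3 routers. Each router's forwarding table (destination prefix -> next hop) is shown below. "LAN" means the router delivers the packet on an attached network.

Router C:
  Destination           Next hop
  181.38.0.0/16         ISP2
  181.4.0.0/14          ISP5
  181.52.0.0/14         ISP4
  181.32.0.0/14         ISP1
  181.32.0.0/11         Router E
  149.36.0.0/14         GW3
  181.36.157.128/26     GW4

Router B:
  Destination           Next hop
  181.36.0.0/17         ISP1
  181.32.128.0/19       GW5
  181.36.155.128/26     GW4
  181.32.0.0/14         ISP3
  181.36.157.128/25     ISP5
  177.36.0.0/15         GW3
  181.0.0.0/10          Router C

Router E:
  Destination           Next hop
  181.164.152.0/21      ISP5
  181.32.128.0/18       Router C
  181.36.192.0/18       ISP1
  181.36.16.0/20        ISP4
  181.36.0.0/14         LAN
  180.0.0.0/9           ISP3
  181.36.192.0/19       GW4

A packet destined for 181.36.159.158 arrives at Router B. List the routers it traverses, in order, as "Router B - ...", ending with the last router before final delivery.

At Router B: longest match for 181.36.159.158 is 181.0.0.0/10 -> Router C
At Router C: longest match for 181.36.159.158 is 181.32.0.0/11 -> Router E
At Router E: longest match for 181.36.159.158 is 181.36.0.0/14 -> LAN

Router B - Router C - Router E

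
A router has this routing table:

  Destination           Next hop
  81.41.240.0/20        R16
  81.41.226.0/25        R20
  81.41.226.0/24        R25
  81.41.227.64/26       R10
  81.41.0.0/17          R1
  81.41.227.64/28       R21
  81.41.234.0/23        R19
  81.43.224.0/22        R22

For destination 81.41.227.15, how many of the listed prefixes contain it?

0

No listed prefix contains 81.41.227.15.
Total matching entries: 0.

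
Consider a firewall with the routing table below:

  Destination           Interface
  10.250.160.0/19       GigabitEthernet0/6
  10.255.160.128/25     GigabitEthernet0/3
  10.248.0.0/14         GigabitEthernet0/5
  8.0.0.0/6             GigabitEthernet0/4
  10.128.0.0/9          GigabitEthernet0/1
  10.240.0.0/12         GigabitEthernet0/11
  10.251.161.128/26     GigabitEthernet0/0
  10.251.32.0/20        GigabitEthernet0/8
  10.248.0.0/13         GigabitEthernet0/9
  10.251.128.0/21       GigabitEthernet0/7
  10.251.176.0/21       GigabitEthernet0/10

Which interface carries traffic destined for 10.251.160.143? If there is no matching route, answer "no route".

GigabitEthernet0/5

Routes whose prefix contains 10.251.160.143:
  8.0.0.0/6 (8.0.0.0 - 11.255.255.255) -> GigabitEthernet0/4
  10.128.0.0/9 (10.128.0.0 - 10.255.255.255) -> GigabitEthernet0/1
  10.240.0.0/12 (10.240.0.0 - 10.255.255.255) -> GigabitEthernet0/11
  10.248.0.0/13 (10.248.0.0 - 10.255.255.255) -> GigabitEthernet0/9
  10.248.0.0/14 (10.248.0.0 - 10.251.255.255) -> GigabitEthernet0/5
More-specific entries that do NOT match:
  10.251.161.128/26 (10.251.161.128 - 10.251.161.191) does not contain 10.251.160.143
  10.255.160.128/25 (10.255.160.128 - 10.255.160.255) does not contain 10.251.160.143
  10.251.128.0/21 (10.251.128.0 - 10.251.135.255) does not contain 10.251.160.143
  10.251.176.0/21 (10.251.176.0 - 10.251.183.255) does not contain 10.251.160.143
  10.251.32.0/20 (10.251.32.0 - 10.251.47.255) does not contain 10.251.160.143
  10.250.160.0/19 (10.250.160.0 - 10.250.191.255) does not contain 10.251.160.143
Longest matching prefix is /14 -> interface GigabitEthernet0/5.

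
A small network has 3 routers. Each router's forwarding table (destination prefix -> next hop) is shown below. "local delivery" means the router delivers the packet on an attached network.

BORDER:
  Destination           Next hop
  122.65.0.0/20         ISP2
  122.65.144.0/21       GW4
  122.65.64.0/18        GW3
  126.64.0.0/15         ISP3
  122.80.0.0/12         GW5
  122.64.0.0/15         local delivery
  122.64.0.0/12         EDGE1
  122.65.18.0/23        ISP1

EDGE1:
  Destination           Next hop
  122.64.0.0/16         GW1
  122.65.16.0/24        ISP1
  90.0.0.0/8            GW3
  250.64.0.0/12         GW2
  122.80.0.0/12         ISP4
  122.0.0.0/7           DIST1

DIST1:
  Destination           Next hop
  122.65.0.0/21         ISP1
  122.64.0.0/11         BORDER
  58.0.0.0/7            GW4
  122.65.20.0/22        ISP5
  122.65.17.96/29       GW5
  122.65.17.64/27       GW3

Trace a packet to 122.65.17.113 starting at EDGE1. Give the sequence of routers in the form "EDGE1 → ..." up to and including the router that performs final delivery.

EDGE1 → DIST1 → BORDER

At EDGE1: longest match for 122.65.17.113 is 122.0.0.0/7 -> DIST1
At DIST1: longest match for 122.65.17.113 is 122.64.0.0/11 -> BORDER
At BORDER: longest match for 122.65.17.113 is 122.64.0.0/15 -> local delivery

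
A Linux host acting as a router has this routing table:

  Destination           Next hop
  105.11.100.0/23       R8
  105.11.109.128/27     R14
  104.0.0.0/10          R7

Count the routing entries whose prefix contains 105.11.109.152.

1

Prefixes containing 105.11.109.152:
  105.11.109.128/27 (105.11.109.128 - 105.11.109.159)
Total matching entries: 1.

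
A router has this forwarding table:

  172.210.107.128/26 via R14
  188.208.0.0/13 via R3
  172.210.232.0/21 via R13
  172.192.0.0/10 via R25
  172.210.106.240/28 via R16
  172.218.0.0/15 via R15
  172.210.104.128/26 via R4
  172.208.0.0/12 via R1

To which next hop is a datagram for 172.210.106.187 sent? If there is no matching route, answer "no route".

R1

Routes whose prefix contains 172.210.106.187:
  172.192.0.0/10 (172.192.0.0 - 172.255.255.255) -> R25
  172.208.0.0/12 (172.208.0.0 - 172.223.255.255) -> R1
More-specific entries that do NOT match:
  172.210.106.240/28 (172.210.106.240 - 172.210.106.255) does not contain 172.210.106.187
  172.210.107.128/26 (172.210.107.128 - 172.210.107.191) does not contain 172.210.106.187
  172.210.104.128/26 (172.210.104.128 - 172.210.104.191) does not contain 172.210.106.187
  172.210.232.0/21 (172.210.232.0 - 172.210.239.255) does not contain 172.210.106.187
  172.218.0.0/15 (172.218.0.0 - 172.219.255.255) does not contain 172.210.106.187
  188.208.0.0/13 (188.208.0.0 - 188.215.255.255) does not contain 172.210.106.187
Longest matching prefix is /12 -> next hop R1.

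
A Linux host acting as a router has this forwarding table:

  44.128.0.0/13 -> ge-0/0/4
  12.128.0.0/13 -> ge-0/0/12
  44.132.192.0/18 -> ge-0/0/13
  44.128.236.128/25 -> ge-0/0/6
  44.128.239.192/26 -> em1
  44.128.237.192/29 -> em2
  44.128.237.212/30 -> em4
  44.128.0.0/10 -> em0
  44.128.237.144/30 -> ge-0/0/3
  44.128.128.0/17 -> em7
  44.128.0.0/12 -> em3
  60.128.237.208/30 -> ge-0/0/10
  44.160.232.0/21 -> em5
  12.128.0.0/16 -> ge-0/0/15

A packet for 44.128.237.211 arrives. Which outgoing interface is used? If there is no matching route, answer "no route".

Routes whose prefix contains 44.128.237.211:
  44.128.0.0/10 (44.128.0.0 - 44.191.255.255) -> em0
  44.128.0.0/12 (44.128.0.0 - 44.143.255.255) -> em3
  44.128.0.0/13 (44.128.0.0 - 44.135.255.255) -> ge-0/0/4
  44.128.128.0/17 (44.128.128.0 - 44.128.255.255) -> em7
More-specific entries that do NOT match:
  44.128.237.212/30 (44.128.237.212 - 44.128.237.215) does not contain 44.128.237.211
  44.128.237.144/30 (44.128.237.144 - 44.128.237.147) does not contain 44.128.237.211
  60.128.237.208/30 (60.128.237.208 - 60.128.237.211) does not contain 44.128.237.211
  44.128.237.192/29 (44.128.237.192 - 44.128.237.199) does not contain 44.128.237.211
  44.128.239.192/26 (44.128.239.192 - 44.128.239.255) does not contain 44.128.237.211
  44.128.236.128/25 (44.128.236.128 - 44.128.236.255) does not contain 44.128.237.211
  44.160.232.0/21 (44.160.232.0 - 44.160.239.255) does not contain 44.128.237.211
  44.132.192.0/18 (44.132.192.0 - 44.132.255.255) does not contain 44.128.237.211
Longest matching prefix is /17 -> interface em7.

em7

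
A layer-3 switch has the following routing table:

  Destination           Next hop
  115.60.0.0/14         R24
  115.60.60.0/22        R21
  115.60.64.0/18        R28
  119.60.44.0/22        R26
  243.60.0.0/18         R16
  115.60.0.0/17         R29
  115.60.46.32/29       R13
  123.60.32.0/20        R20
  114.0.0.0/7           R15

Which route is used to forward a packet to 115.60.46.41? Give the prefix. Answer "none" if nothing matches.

Entries matching 115.60.46.41:
  114.0.0.0/7 (114.0.0.0 - 115.255.255.255)
  115.60.0.0/14 (115.60.0.0 - 115.63.255.255)
  115.60.0.0/17 (115.60.0.0 - 115.60.127.255)
Most specific is 115.60.0.0/17.

115.60.0.0/17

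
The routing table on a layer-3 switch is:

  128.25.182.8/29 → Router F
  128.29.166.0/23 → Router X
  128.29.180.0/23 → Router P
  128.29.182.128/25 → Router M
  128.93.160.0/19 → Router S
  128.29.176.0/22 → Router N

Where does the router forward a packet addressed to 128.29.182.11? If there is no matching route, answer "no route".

no route

No entry's prefix contains 128.29.182.11; there is no default route.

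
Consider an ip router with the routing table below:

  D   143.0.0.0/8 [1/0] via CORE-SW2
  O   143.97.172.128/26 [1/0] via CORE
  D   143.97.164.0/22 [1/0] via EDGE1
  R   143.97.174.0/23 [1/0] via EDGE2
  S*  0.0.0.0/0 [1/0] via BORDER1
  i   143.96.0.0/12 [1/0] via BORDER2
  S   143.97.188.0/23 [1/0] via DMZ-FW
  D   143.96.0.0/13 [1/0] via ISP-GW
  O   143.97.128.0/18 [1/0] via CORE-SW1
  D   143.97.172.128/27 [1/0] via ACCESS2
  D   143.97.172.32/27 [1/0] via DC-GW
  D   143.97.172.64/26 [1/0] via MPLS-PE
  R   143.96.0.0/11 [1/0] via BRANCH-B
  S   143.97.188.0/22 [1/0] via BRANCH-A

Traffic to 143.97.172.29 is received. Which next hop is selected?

Routes whose prefix contains 143.97.172.29:
  0.0.0.0/0 (default, matches everything) -> BORDER1
  143.0.0.0/8 (143.0.0.0 - 143.255.255.255) -> CORE-SW2
  143.96.0.0/11 (143.96.0.0 - 143.127.255.255) -> BRANCH-B
  143.96.0.0/12 (143.96.0.0 - 143.111.255.255) -> BORDER2
  143.96.0.0/13 (143.96.0.0 - 143.103.255.255) -> ISP-GW
  143.97.128.0/18 (143.97.128.0 - 143.97.191.255) -> CORE-SW1
More-specific entries that do NOT match:
  143.97.172.128/27 (143.97.172.128 - 143.97.172.159) does not contain 143.97.172.29
  143.97.172.32/27 (143.97.172.32 - 143.97.172.63) does not contain 143.97.172.29
  143.97.172.128/26 (143.97.172.128 - 143.97.172.191) does not contain 143.97.172.29
  143.97.172.64/26 (143.97.172.64 - 143.97.172.127) does not contain 143.97.172.29
  143.97.174.0/23 (143.97.174.0 - 143.97.175.255) does not contain 143.97.172.29
  143.97.188.0/23 (143.97.188.0 - 143.97.189.255) does not contain 143.97.172.29
  143.97.164.0/22 (143.97.164.0 - 143.97.167.255) does not contain 143.97.172.29
  143.97.188.0/22 (143.97.188.0 - 143.97.191.255) does not contain 143.97.172.29
Longest matching prefix is /18 -> next hop CORE-SW1.

CORE-SW1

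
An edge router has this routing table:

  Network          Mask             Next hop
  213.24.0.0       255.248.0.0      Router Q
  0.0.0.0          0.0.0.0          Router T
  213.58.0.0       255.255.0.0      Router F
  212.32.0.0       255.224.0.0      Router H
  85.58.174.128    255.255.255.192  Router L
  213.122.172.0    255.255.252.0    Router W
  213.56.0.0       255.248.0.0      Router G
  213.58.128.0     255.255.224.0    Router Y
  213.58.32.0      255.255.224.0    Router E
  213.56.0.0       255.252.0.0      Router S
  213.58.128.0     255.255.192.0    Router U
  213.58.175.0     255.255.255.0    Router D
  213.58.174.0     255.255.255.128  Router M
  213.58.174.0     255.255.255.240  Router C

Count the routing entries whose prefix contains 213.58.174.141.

5

Prefixes containing 213.58.174.141:
  0.0.0.0/0 (default, matches everything)
  213.56.0.0/13 (213.56.0.0 - 213.63.255.255)
  213.56.0.0/14 (213.56.0.0 - 213.59.255.255)
  213.58.0.0/16 (213.58.0.0 - 213.58.255.255)
  213.58.128.0/18 (213.58.128.0 - 213.58.191.255)
Total matching entries: 5.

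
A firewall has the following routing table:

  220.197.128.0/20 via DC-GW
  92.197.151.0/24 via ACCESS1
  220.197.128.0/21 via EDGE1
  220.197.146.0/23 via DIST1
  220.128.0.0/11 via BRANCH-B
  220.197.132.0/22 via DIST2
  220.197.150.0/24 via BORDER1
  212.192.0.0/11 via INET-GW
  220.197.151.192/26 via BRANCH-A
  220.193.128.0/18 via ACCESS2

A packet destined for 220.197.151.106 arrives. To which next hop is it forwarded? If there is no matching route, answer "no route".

No entry's prefix contains 220.197.151.106; there is no default route.

no route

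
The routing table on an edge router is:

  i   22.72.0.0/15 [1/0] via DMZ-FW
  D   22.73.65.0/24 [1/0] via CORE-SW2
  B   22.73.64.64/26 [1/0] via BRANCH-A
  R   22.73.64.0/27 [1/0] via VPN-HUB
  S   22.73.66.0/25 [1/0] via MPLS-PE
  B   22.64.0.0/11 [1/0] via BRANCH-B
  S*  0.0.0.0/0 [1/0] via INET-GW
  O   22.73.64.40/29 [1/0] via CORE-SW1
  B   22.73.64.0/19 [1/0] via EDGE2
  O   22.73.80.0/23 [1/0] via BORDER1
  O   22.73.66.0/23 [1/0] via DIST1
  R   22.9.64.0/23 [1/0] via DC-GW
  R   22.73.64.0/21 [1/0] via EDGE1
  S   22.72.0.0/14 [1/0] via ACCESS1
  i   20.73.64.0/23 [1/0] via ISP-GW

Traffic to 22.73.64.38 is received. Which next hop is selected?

Routes whose prefix contains 22.73.64.38:
  0.0.0.0/0 (default, matches everything) -> INET-GW
  22.64.0.0/11 (22.64.0.0 - 22.95.255.255) -> BRANCH-B
  22.72.0.0/14 (22.72.0.0 - 22.75.255.255) -> ACCESS1
  22.72.0.0/15 (22.72.0.0 - 22.73.255.255) -> DMZ-FW
  22.73.64.0/19 (22.73.64.0 - 22.73.95.255) -> EDGE2
  22.73.64.0/21 (22.73.64.0 - 22.73.71.255) -> EDGE1
More-specific entries that do NOT match:
  22.73.64.40/29 (22.73.64.40 - 22.73.64.47) does not contain 22.73.64.38
  22.73.64.0/27 (22.73.64.0 - 22.73.64.31) does not contain 22.73.64.38
  22.73.64.64/26 (22.73.64.64 - 22.73.64.127) does not contain 22.73.64.38
  22.73.66.0/25 (22.73.66.0 - 22.73.66.127) does not contain 22.73.64.38
  22.73.65.0/24 (22.73.65.0 - 22.73.65.255) does not contain 22.73.64.38
  22.73.80.0/23 (22.73.80.0 - 22.73.81.255) does not contain 22.73.64.38
  22.73.66.0/23 (22.73.66.0 - 22.73.67.255) does not contain 22.73.64.38
  22.9.64.0/23 (22.9.64.0 - 22.9.65.255) does not contain 22.73.64.38
  20.73.64.0/23 (20.73.64.0 - 20.73.65.255) does not contain 22.73.64.38
Longest matching prefix is /21 -> next hop EDGE1.

EDGE1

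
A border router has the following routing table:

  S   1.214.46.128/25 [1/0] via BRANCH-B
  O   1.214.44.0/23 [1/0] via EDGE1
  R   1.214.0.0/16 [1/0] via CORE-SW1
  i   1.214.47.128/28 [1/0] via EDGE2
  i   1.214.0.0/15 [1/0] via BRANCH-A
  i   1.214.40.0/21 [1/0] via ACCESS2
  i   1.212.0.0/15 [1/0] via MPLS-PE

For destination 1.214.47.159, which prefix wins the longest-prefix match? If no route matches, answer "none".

1.214.40.0/21

Entries matching 1.214.47.159:
  1.214.0.0/15 (1.214.0.0 - 1.215.255.255)
  1.214.0.0/16 (1.214.0.0 - 1.214.255.255)
  1.214.40.0/21 (1.214.40.0 - 1.214.47.255)
Most specific is 1.214.40.0/21.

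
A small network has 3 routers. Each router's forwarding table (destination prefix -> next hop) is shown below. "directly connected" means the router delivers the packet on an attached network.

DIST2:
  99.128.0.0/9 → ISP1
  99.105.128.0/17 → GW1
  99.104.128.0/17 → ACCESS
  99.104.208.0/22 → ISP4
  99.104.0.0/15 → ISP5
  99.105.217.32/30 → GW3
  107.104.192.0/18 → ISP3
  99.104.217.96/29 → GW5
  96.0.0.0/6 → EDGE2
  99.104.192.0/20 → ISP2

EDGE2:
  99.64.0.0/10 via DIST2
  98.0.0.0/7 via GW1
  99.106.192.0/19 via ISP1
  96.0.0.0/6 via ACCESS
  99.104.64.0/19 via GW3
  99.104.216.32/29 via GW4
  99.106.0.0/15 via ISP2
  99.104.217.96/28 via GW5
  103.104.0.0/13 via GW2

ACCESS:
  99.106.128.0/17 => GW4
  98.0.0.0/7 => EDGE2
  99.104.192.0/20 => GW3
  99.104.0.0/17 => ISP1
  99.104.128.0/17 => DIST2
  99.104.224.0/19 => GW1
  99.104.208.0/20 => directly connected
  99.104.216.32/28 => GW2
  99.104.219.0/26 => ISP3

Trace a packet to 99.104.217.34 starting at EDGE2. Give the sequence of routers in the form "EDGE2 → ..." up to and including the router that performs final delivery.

EDGE2 → DIST2 → ACCESS

At EDGE2: longest match for 99.104.217.34 is 99.64.0.0/10 -> DIST2
At DIST2: longest match for 99.104.217.34 is 99.104.128.0/17 -> ACCESS
At ACCESS: longest match for 99.104.217.34 is 99.104.208.0/20 -> directly connected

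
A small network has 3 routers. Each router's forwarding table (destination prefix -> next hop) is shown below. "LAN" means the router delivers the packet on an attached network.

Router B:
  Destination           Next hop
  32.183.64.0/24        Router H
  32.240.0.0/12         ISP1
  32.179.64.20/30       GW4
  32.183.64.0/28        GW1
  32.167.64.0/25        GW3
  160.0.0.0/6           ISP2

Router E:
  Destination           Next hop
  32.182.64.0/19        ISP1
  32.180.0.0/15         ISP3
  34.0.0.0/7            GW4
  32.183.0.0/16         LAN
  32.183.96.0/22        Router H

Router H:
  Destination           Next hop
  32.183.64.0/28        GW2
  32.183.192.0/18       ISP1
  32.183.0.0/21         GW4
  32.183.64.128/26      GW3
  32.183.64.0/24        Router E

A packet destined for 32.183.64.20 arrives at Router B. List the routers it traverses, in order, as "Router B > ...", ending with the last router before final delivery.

At Router B: longest match for 32.183.64.20 is 32.183.64.0/24 -> Router H
At Router H: longest match for 32.183.64.20 is 32.183.64.0/24 -> Router E
At Router E: longest match for 32.183.64.20 is 32.183.0.0/16 -> LAN

Router B > Router H > Router E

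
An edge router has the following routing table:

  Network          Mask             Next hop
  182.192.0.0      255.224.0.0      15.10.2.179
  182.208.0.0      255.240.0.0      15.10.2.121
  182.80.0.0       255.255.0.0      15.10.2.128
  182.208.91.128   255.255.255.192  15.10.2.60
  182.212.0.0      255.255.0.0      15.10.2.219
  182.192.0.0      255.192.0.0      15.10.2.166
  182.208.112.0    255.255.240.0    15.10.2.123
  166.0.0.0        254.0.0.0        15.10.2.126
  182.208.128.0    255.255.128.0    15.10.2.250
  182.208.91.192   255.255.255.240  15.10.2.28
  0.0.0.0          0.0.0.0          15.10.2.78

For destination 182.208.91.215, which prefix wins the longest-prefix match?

Entries matching 182.208.91.215:
  0.0.0.0/0 (default, matches everything)
  182.192.0.0/10 (182.192.0.0 - 182.255.255.255)
  182.192.0.0/11 (182.192.0.0 - 182.223.255.255)
  182.208.0.0/12 (182.208.0.0 - 182.223.255.255)
Most specific is 182.208.0.0/12.

182.208.0.0/12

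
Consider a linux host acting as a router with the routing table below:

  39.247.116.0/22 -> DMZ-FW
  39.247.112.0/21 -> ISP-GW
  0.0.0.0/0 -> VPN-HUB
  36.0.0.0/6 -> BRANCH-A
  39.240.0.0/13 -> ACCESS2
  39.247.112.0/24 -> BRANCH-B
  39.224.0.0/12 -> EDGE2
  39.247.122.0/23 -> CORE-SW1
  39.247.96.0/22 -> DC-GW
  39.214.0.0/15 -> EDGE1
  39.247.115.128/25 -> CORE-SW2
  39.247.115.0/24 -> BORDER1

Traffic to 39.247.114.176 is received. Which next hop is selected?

Routes whose prefix contains 39.247.114.176:
  0.0.0.0/0 (default, matches everything) -> VPN-HUB
  36.0.0.0/6 (36.0.0.0 - 39.255.255.255) -> BRANCH-A
  39.240.0.0/13 (39.240.0.0 - 39.247.255.255) -> ACCESS2
  39.247.112.0/21 (39.247.112.0 - 39.247.119.255) -> ISP-GW
More-specific entries that do NOT match:
  39.247.115.128/25 (39.247.115.128 - 39.247.115.255) does not contain 39.247.114.176
  39.247.112.0/24 (39.247.112.0 - 39.247.112.255) does not contain 39.247.114.176
  39.247.115.0/24 (39.247.115.0 - 39.247.115.255) does not contain 39.247.114.176
  39.247.122.0/23 (39.247.122.0 - 39.247.123.255) does not contain 39.247.114.176
  39.247.116.0/22 (39.247.116.0 - 39.247.119.255) does not contain 39.247.114.176
  39.247.96.0/22 (39.247.96.0 - 39.247.99.255) does not contain 39.247.114.176
Longest matching prefix is /21 -> next hop ISP-GW.

ISP-GW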